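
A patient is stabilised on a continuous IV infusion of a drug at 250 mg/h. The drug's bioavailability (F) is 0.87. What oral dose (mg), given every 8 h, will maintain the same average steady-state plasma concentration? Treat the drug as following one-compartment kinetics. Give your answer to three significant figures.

To maintain the same Css, the systemic dosing rate must be unchanged: F·D/τ = infusion rate.
D = rate × τ / F = 250 × 8 / 0.87 = 2299 mg

2300 mg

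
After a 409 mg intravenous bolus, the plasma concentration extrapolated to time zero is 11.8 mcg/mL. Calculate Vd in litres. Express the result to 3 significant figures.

34.7 L

Immediately after an IV bolus, C₀ = Dose / Vd, so Vd = Dose / C₀.
Vd = 409 / 11.8 = 34.66 L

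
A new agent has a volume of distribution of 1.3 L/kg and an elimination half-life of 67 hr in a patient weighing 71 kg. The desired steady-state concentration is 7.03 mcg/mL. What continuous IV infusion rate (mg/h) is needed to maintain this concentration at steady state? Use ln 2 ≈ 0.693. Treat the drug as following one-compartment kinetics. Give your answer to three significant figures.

6.71 mg/h

Vd = 1.3 L/kg × 71 kg = 92.30 L
CL = 0.693 × Vd / t½ = 0.693 × 92.30 / 67 = 0.9547 L/h
Infusion rate = CL × Css = 0.9547 × 7.03 = 6.712 mg/h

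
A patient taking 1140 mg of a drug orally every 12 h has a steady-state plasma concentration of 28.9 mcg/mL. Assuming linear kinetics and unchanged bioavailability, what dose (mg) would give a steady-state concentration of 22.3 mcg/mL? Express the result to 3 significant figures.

880 mg

With linear kinetics, Css is proportional to dose rate (D/τ) at fixed clearance.
D₂ = D₁ × (Css,target / Css,current) = 1140 × 22.3/28.9 = 879.7 mg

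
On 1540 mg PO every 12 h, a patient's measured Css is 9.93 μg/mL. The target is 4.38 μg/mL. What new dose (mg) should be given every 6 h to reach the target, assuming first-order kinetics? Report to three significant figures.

With linear kinetics, Css is proportional to dose rate (D/τ) at fixed clearance.
D₂ = D₁ × (Css,target / Css,current) × (τ₂/τ₁) = 1540 × (4.38/9.93) × (6/12) = 339.6 mg

340 mg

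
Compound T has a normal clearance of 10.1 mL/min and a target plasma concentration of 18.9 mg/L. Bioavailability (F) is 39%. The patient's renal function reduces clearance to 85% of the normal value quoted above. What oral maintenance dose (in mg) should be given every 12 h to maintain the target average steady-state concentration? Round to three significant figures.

Convert clearance: 10.1 mL/min × 60 min/h ÷ 1000 mL/L = 0.6060 L/h
Patient clearance = 0.85 × 0.6060 = 0.5151 L/h
At steady state, dose per interval replaces the amount cleared in that interval: F·D/τ = CL·Css.
D = CL × Css × τ / F = 0.5151 × 18.9 × 12 / 0.39 = 299.6 mg

300 mg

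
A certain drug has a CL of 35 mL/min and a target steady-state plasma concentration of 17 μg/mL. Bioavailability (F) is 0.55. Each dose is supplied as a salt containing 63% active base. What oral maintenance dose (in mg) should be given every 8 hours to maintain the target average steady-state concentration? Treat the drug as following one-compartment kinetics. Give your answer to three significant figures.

CL = 35 mL/min × 60/1000 = 2.100 L/h
D = CL × Css × τ / F / S = 2.100 × 17 × 8 / 0.55 / 0.63 = 824.2 mg

824 mg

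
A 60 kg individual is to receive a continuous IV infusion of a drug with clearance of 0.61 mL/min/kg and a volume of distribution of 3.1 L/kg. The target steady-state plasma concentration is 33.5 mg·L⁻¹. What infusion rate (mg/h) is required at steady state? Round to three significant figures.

73.6 mg/h

CL = 0.61 mL/min/kg × 60 kg = 36.60 mL/min = 36.60 × 60/1000 = 2.196 L/h
R₀ = 2.196 × 33.5 = 73.57 mg/h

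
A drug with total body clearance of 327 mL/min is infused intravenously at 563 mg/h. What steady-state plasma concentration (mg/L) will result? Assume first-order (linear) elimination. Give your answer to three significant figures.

28.7 mg/L

CL = 327 mL/min × 60/1000 = 19.62 L/h
Css = rate / CL = 563 / 19.62 = 28.70 mg/L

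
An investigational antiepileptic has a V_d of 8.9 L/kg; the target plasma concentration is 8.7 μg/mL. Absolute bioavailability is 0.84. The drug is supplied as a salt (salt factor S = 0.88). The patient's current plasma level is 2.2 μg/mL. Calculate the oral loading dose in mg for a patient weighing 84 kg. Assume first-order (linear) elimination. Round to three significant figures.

Total Vd = 8.9 × 84 = 747.6 L
The loading dose fills Vd to the target concentration.
Concentration deficit ΔC = 8.7 − 2.2 = 6.500 mg/L
LD = Vd × ΔC / F / S = 747.6 × 6.500 / 0.84 / 0.88 = 6574 mg

6570 mg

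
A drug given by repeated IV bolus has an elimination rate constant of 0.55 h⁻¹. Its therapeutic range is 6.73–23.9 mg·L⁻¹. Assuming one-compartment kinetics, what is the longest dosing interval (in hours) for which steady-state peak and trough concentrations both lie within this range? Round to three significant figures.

2.30 h

Between IV bolus doses, concentration decays as C = C₀·e^(−kτ), so C_peak/C_trough = e^(kτ).
τ_max = ln(C_peak/C_trough) / k = ln(23.9/6.73) / 0.5500 = 1.267 / 0.5500 = 2.304 h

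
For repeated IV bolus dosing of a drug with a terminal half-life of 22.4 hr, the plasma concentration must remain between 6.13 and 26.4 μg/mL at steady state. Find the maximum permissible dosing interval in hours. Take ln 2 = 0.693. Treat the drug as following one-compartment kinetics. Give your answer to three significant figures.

k = 0.693 / t½ = 0.693 / 22.4 = 0.03094 h⁻¹
Between IV bolus doses, concentration decays as C = C₀·e^(−kτ), so C_peak/C_trough = e^(kτ).
τ_max = ln(C_peak/C_trough) / k = ln(26.4/6.13) / 0.03094 = 1.460 / 0.03094 = 47.19 h

47.2 h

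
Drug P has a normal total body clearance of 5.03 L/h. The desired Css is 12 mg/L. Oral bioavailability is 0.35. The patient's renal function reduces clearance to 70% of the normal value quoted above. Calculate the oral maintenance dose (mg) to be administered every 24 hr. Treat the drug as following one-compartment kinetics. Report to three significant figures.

2900 mg

Patient clearance = 0.7 × 5.030 = 3.521 L/h
D = CL × Css × τ / F = 3.521 × 12 × 24 / 0.35 = 2897 mg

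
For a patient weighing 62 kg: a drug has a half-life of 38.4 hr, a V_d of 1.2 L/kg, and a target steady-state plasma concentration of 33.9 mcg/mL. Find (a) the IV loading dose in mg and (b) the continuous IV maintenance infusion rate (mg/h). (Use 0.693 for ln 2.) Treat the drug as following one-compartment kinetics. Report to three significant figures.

Total Vd = 1.2 × 62 = 74.40 L
LD = Vd × C = 74.40 × 33.9 = 2522 mg
CL = 0.693 × Vd / t½ = 0.693 × 74.40 / 38.4 = 1.343 L/h
Infusion rate = CL × Css = 1.343 × 33.9 = 45.53 mg/h

(a) 2520 mg; (b) 45.5 mg/h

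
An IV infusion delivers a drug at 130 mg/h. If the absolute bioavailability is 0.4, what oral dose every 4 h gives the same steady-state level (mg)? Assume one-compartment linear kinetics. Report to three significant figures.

To maintain the same Css, the systemic dosing rate must be unchanged: F·D/τ = infusion rate.
D = rate × τ / F = 130 × 4 / 0.4 = 1300 mg

1300 mg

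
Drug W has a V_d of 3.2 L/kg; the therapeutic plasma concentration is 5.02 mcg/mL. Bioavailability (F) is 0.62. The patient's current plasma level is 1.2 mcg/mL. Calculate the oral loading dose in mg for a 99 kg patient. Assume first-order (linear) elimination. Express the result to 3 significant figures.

Total Vd = 3.2 × 99 = 316.8 L
The loading dose fills Vd to the target concentration.
Concentration deficit ΔC = 5.02 − 1.2 = 3.820 mg/L
LD = Vd × ΔC / F = 316.8 × 3.820 / 0.62 = 1952 mg

1950 mg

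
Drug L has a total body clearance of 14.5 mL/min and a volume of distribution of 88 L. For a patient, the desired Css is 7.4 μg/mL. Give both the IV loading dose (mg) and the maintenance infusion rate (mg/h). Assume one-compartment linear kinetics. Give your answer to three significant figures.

Loading: fill Vd to C_target → 88.00 L × 7.4 mg/L = 651.2 mg
Convert clearance: 14.5 mL/min × 60 min/h ÷ 1000 mL/L = 0.8700 L/h
Maintenance infusion rate = CL × Css = 0.8700 × 7.4 = 6.438 mg/h

(a) 651 mg; (b) 6.44 mg/h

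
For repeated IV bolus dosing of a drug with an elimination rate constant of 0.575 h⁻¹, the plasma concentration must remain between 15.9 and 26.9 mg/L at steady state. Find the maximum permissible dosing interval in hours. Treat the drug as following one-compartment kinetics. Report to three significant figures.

0.914 h

Between IV bolus doses, concentration decays as C = C₀·e^(−kτ), so C_peak/C_trough = e^(kτ).
τ_max = ln(C_peak/C_trough) / k = ln(26.9/15.9) / 0.5750 = 0.5258 / 0.5750 = 0.9144 h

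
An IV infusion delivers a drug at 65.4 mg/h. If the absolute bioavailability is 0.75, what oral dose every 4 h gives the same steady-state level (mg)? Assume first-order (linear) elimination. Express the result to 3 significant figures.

To maintain the same Css, the systemic dosing rate must be unchanged: F·D/τ = infusion rate.
D = rate × τ / F = 65.4 × 4 / 0.75 = 348.8 mg

349 mg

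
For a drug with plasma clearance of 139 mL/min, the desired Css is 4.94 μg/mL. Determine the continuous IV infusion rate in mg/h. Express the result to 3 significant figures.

41.2 mg/h

Convert clearance: 139 mL/min × 60 min/h ÷ 1000 mL/L = 8.340 L/h
At steady state, infusion rate equals elimination rate: rate in = CL × Css.
R₀ = 8.340 × 4.94 = 41.20 mg/h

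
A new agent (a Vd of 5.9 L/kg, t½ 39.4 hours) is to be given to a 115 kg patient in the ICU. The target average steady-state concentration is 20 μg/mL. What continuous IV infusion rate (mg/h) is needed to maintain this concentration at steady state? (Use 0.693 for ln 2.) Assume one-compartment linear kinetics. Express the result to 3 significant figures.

239 mg/h

Vd = 5.9 L/kg × 115 kg = 678.5 L
k = 0.693/39.4 = 0.01759 h⁻¹, so CL = k·Vd = 0.01759 × 678.5 = 11.93 L/h
Infusion rate = CL × Css = 11.93 × 20 = 238.6 mg/h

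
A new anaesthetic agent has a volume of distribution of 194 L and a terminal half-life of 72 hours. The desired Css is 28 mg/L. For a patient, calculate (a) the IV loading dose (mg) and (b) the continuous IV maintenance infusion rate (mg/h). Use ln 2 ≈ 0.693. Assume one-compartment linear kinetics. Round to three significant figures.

(a) 5430 mg; (b) 52.3 mg/h

LD = Vd × C = 194.0 × 28 = 5432 mg
CL = 0.693 × Vd / t½ = 0.693 × 194.0 / 72 = 1.867 L/h
Infusion rate = CL × Css = 1.867 × 28 = 52.28 mg/h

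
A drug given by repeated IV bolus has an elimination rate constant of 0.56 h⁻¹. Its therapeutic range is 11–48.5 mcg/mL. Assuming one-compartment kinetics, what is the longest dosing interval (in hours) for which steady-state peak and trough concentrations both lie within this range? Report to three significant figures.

Between IV bolus doses, concentration decays as C = C₀·e^(−kτ), so C_peak/C_trough = e^(kτ).
τ_max = ln(C_peak/C_trough) / k = ln(48.5/11) / 0.5600 = 1.484 / 0.5600 = 2.650 h

2.65 h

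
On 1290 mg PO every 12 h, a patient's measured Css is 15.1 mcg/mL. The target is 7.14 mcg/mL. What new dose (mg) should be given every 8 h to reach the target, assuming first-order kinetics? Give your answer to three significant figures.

For first-order elimination, Css ∝ F·D/(CL·τ); F and CL are unchanged, so Css ∝ D/τ.
D₂ = D₁ × (Css,target / Css,current) × (τ₂/τ₁) = 1290 × (7.14/15.1) × (8/12) = 406.6 mg

407 mg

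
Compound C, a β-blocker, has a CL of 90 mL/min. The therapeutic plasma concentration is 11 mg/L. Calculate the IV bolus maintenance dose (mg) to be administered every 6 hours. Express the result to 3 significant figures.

356 mg

CL = 90 mL/min = 90 × 0.06 = 5.400 L/h
D = CL × Css × τ = 5.400 × 11 × 6 = 356.4 mg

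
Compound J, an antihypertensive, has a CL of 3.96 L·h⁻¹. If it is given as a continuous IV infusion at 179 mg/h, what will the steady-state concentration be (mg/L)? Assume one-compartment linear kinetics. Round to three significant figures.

45.2 mg/L

Css = rate / CL = 179 / 3.960 = 45.20 mg/L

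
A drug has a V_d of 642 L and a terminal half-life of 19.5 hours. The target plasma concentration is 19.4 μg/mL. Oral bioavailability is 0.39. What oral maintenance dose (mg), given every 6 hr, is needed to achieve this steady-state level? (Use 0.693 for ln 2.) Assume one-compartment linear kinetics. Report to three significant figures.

6810 mg

CL = 0.693 × Vd / t½ = 0.693 × 642.0 / 19.5 = 22.82 L/h
D = CL × Css × τ / F = 22.82 × 19.4 × 6 / 0.39 = 6811 mg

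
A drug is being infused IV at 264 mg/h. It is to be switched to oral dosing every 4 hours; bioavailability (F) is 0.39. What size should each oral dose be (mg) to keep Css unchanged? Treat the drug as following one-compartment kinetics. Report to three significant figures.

2710 mg

To maintain the same Css, the systemic dosing rate must be unchanged: F·D/τ = infusion rate.
D = rate × τ / F = 264 × 4 / 0.39 = 2708 mg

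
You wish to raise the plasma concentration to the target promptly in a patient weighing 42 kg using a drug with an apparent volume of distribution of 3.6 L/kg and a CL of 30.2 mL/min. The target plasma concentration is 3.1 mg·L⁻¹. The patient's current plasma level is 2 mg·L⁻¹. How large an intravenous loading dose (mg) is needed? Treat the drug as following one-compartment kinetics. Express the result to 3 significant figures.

Vd = 3.6 L/kg × 42 kg = 151.2 L
Concentration deficit ΔC = 3.1 − 2 = 1.100 mg/L
LD = Vd × ΔC = 151.2 × 1.100 = 166.3 mg

166 mg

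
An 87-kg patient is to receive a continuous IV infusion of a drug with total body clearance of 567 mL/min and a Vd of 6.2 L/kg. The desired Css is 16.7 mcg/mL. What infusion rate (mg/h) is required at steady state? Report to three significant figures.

CL = 567 mL/min = 567 × 0.06 = 34.02 L/h
Infusion rate = CL · Css = 34.02 L/h × 16.7 mg/L = 568.1 mg/h

568 mg/h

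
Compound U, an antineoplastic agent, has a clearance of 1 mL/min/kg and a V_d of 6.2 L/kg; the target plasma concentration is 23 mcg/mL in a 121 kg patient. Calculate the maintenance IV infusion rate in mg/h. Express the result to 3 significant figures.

167 mg/h

CL = 1 mL/min/kg × 121 kg = 121.0 mL/min = 121.0 × 60/1000 = 7.260 L/h
Vd does not affect the maintenance rate; only clearance governs steady-state input.
R₀ = 7.260 × 23 = 167.0 mg/h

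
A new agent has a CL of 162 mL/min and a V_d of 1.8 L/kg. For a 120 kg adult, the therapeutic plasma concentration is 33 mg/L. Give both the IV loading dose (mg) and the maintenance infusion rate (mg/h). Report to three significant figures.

(a) 7130 mg; (b) 321 mg/h

Vd(total) = 120 kg × 1.8 L/kg = 216.0 L
Loading: fill Vd to C_target → 216.0 L × 33 mg/L = 7128 mg
Convert clearance: 162 mL/min × 60 min/h ÷ 1000 mL/L = 9.720 L/h
Maintenance infusion rate = CL × Css = 9.720 × 33 = 320.8 mg/h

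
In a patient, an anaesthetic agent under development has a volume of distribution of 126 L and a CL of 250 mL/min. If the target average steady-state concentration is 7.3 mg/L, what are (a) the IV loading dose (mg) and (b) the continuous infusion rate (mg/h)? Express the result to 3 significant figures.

LD = Vd · C_target = 126.0 × 7.3 = 919.8 mg
Convert clearance: 250 mL/min × 60 min/h ÷ 1000 mL/L = 15.00 L/h
Infusion rate = 15.00 L/h × 7.3 mg/L = 109.5 mg/h

(a) 920 mg; (b) 110 mg/h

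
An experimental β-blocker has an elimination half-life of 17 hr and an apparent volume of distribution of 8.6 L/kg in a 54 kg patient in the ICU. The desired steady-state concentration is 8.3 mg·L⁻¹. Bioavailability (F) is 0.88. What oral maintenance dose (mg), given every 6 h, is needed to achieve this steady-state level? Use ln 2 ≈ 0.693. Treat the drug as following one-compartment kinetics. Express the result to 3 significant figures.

1070 mg

Vd = 8.6 L/kg × 54 kg = 464.4 L
CL = ln 2 · Vd / t½ = 0.693 × 464.4 / 17 = 18.93 L/h
D = CL × Css × τ / F = 18.93 × 8.3 × 6 / 0.88 = 1071 mg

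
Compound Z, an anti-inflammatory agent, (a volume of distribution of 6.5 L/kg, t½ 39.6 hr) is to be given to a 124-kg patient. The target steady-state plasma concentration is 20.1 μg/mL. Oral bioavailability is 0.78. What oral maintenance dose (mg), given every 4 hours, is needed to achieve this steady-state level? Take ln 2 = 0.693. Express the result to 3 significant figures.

1450 mg

Vd = 6.5 L/kg × 124 kg = 806.0 L
k = 0.693/39.6 = 0.01750 h⁻¹, so CL = k·Vd = 0.01750 × 806.0 = 14.11 L/h
D = CL × Css × τ / F = 14.11 × 20.1 × 4 / 0.78 = 1454 mg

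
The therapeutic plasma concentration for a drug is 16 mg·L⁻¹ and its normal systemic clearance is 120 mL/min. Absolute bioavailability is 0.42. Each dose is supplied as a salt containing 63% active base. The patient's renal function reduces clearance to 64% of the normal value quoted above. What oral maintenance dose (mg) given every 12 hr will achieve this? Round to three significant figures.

3340 mg

CL = 120 mL/min × 60/1000 = 7.200 L/h
Patient clearance = 0.64 × 7.200 = 4.608 L/h
At steady state, dose per interval replaces the amount cleared in that interval: F·S·D/τ = CL·Css.
D = CL × Css × τ / F / S = 4.608 × 16 × 12 / 0.42 / 0.63 = 3344 mg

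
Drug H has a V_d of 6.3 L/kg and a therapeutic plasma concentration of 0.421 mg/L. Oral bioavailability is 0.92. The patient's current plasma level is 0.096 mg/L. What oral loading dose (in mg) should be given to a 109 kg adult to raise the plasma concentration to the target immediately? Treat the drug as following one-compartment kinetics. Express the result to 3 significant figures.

243 mg

Vd = 6.3 L/kg × 109 kg = 686.7 L
Concentration deficit ΔC = 0.421 − 0.096 = 0.3250 mg/L
LD = Vd × ΔC / F = 686.7 × 0.3250 / 0.92 = 242.6 mg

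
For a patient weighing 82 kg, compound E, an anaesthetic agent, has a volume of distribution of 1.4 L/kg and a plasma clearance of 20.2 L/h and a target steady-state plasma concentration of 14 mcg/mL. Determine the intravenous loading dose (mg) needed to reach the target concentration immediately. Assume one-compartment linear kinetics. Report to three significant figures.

Total Vd = 1.4 × 82 = 114.8 L
The loading dose fills Vd to the target concentration; clearance is irrelevant here.
LD = Vd × C = 114.8 × 14.00 = 1607 mg

1610 mg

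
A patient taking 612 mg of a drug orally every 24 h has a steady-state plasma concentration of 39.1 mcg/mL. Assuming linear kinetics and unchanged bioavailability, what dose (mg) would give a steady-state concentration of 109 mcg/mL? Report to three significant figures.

1710 mg

With linear kinetics, Css is proportional to dose rate (D/τ) at fixed clearance.
D₂ = D₁ × (Css,target / Css,current) = 612 × 109/39.1 = 1706 mg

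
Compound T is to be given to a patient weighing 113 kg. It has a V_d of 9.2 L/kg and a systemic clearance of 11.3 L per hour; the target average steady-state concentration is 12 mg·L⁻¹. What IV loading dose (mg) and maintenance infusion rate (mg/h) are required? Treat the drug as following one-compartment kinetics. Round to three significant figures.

Vd(total) = 113 kg × 9.2 L/kg = 1040 L
LD = Vd · C_target = 1040 × 12 = 12480 mg
Maintenance infusion rate = CL × Css = 11.30 × 12 = 135.6 mg/h

(a) 12500 mg; (b) 136 mg/h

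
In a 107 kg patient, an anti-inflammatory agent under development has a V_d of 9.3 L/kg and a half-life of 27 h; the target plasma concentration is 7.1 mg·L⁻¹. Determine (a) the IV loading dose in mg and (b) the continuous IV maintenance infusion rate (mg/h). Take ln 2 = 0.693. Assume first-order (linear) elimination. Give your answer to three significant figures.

Vd(total) = 107 kg × 9.3 L/kg = 995.1 L
LD = Vd × C = 995.1 × 7.1 = 7065 mg
CL = 0.693 × Vd / t½ = 0.693 × 995.1 / 27 = 25.54 L/h
Infusion rate = CL × Css = 25.54 × 7.1 = 181.3 mg/h

(a) 7070 mg; (b) 181 mg/h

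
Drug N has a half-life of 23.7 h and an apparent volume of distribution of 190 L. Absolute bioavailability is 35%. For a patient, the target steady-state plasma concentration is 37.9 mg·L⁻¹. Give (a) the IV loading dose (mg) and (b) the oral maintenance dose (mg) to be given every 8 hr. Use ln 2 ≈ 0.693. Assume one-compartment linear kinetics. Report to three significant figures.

(a) 7200 mg; (b) 4810 mg

LD = Vd × C = 190.0 × 37.9 = 7201 mg
CL = 0.693 × Vd / t½ = 0.693 × 190.0 / 23.7 = 5.556 L/h
D = CL × Css × τ / F = 5.556 × 37.9 × 8 / 0.35 = 4813 mg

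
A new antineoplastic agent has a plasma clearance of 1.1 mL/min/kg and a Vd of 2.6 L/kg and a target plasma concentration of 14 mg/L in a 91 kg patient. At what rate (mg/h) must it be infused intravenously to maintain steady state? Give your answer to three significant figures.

84.1 mg/h

CL = 1.1 mL/min/kg × 91 kg = 100.1 mL/min = 100.1 × 60/1000 = 6.006 L/h
Rate = CL × Css = 6.006 × 14 = 84.08 mg/h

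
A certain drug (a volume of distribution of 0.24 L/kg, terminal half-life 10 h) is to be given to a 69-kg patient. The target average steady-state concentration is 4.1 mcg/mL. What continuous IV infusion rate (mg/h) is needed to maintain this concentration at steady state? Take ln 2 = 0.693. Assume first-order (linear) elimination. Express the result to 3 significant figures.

4.71 mg/h

Vd = 0.24 L/kg × 69 kg = 16.56 L
k = 0.693/10 = 0.06930 h⁻¹, so CL = k·Vd = 0.06930 × 16.56 = 1.148 L/h
Infusion rate = CL × Css = 1.148 × 4.1 = 4.707 mg/h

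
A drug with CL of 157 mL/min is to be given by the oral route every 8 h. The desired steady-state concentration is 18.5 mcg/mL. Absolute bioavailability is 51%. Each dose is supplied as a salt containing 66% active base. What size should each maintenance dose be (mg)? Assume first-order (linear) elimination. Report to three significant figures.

4140 mg

Convert clearance: 157 mL/min × 60 min/h ÷ 1000 mL/L = 9.420 L/h
D = CL × Css × τ / F / S = 9.420 × 18.5 × 8 / 0.51 / 0.66 = 4142 mg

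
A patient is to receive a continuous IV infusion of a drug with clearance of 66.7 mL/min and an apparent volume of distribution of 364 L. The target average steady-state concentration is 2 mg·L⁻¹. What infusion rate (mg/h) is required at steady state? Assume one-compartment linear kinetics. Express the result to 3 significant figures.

8.00 mg/h

CL = 66.7 mL/min × 60/1000 = 4.002 L/h
Rate = CL × Css = 4.002 × 2 = 8.004 mg/h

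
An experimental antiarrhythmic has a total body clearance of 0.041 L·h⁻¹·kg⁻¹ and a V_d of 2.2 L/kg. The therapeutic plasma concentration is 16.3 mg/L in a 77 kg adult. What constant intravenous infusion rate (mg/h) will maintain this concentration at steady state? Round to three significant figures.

51.5 mg/h

CL = 0.041 L·h⁻¹·kg⁻¹ × 77 kg = 3.157 L/h
Vd does not affect the maintenance rate; only clearance governs steady-state input.
R₀ = 3.157 × 16.3 = 51.46 mg/h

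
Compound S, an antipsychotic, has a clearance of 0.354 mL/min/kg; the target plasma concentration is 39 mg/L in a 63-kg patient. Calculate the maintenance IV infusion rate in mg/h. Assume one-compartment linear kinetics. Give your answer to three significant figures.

CL = 0.354 mL/min/kg × 63 kg = 22.30 mL/min = 22.30 × 60/1000 = 1.338 L/h
Infusion rate = CL · Css = 1.338 L/h × 39 mg/L = 52.18 mg/h

52.2 mg/h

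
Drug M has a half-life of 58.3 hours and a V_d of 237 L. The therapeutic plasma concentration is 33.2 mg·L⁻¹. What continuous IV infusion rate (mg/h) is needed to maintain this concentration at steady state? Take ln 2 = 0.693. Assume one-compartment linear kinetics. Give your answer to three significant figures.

93.5 mg/h

CL = ln 2 · Vd / t½ = 0.693 × 237.0 / 58.3 = 2.817 L/h
Infusion rate = CL × Css = 2.817 × 33.2 = 93.52 mg/h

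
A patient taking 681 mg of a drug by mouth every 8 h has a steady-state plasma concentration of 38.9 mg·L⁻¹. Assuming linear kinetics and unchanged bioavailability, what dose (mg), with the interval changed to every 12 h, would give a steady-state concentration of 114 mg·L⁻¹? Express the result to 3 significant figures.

For first-order elimination, Css ∝ F·D/(CL·τ); F and CL are unchanged, so Css ∝ D/τ.
D₂ = D₁ × (Css,target / Css,current) × (τ₂/τ₁) = 681 × (114/38.9) × (12/8) = 2994 mg

2990 mg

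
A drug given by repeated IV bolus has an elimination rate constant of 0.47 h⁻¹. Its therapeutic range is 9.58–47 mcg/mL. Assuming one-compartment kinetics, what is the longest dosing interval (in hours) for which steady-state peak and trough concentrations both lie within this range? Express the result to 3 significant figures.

Between IV bolus doses, concentration decays as C = C₀·e^(−kτ), so C_peak/C_trough = e^(kτ).
τ_max = ln(C_peak/C_trough) / k = ln(47/9.58) / 0.4700 = 1.590 / 0.4700 = 3.383 h

3.38 h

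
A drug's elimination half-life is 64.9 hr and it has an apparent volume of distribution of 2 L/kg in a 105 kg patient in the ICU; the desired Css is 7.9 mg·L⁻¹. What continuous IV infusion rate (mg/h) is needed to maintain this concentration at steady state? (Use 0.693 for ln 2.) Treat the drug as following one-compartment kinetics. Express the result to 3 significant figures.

Vd = 2 L/kg × 105 kg = 210.0 L
CL = 0.693 × Vd / t½ = 0.693 × 210.0 / 64.9 = 2.242 L/h
Infusion rate = CL × Css = 2.242 × 7.9 = 17.71 mg/h

17.7 mg/h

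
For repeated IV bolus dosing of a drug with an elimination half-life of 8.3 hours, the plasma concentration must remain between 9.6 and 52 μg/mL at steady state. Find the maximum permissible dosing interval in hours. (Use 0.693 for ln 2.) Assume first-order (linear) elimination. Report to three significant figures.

k = 0.693 / t½ = 0.693 / 8.3 = 0.08349 h⁻¹
Between IV bolus doses, concentration decays as C = C₀·e^(−kτ), so C_peak/C_trough = e^(kτ).
τ_max = ln(C_peak/C_trough) / k = ln(52/9.6) / 0.08349 = 1.689 / 0.08349 = 20.23 h

20.2 h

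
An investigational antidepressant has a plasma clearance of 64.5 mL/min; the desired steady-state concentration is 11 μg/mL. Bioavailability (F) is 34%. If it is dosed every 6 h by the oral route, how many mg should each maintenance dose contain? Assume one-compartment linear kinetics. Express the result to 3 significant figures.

751 mg

CL = 64.5 mL/min = 64.5 × 0.06 = 3.870 L/h
At steady state, dose per interval replaces the amount cleared in that interval: F·D/τ = CL·Css.
D = CL × Css × τ / F = 3.870 × 11 × 6 / 0.34 = 751.2 mg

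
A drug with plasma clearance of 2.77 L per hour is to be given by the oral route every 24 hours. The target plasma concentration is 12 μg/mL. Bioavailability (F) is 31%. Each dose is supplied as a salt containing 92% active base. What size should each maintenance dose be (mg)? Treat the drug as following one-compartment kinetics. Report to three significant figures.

D = CL × Css × τ / F / S = 2.770 × 12 × 24 / 0.31 / 0.92 = 2797 mg

2800 mg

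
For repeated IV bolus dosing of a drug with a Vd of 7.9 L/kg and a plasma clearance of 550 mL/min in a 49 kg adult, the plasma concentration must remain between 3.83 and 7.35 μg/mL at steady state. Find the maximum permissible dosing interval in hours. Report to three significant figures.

7.65 h

Total Vd = 7.9 × 49 = 387.1 L
CL = 550 mL/min = 550 × 0.06 = 33.00 L/h
k = CL / Vd = 33.00 / 387.1 = 0.08525 h⁻¹
Between IV bolus doses, concentration decays as C = C₀·e^(−kτ), so C_peak/C_trough = e^(kτ).
τ_max = ln(C_peak/C_trough) / k = ln(7.35/3.83) / 0.08525 = 0.6518 / 0.08525 = 7.646 h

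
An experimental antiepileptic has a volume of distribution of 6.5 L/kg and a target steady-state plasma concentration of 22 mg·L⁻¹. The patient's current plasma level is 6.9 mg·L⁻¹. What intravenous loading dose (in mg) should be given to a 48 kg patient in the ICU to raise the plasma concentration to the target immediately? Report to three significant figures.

Vd = 6.5 L/kg × 48 kg = 312.0 L
The loading dose fills Vd to the target concentration.
Concentration deficit ΔC = 22 − 6.9 = 15.10 mg/L
LD = Vd × ΔC = 312.0 × 15.10 = 4711 mg

4710 mg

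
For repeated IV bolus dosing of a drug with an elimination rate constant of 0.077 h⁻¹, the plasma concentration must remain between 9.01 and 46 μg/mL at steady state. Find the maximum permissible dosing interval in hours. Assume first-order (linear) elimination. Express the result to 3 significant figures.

21.2 h

Between IV bolus doses, concentration decays as C = C₀·e^(−kτ), so C_peak/C_trough = e^(kτ).
τ_max = ln(C_peak/C_trough) / k = ln(46/9.01) / 0.07700 = 1.630 / 0.07700 = 21.17 h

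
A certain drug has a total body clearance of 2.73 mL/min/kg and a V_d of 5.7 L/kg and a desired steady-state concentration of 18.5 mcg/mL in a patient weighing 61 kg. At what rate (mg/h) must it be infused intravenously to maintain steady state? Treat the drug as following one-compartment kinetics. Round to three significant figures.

CL = 2.73 mL/min/kg × 61 kg = 166.5 mL/min = 166.5 × 60/1000 = 9.990 L/h
Rate = CL × Css = 9.990 × 18.5 = 184.8 mg/h

185 mg/h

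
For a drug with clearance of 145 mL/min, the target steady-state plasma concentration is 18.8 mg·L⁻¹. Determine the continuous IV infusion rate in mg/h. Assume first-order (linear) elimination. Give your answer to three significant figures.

Convert clearance: 145 mL/min × 60 min/h ÷ 1000 mL/L = 8.700 L/h
At steady state, infusion rate equals elimination rate: rate in = CL × Css.
Infusion rate = CL · Css = 8.700 L/h × 18.8 mg/L = 163.6 mg/h

164 mg/h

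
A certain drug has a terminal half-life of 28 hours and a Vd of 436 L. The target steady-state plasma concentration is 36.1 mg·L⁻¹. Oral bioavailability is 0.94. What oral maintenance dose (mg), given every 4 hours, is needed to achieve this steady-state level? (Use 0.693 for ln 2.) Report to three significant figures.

1660 mg

CL = ln 2 · Vd / t½ = 0.693 × 436.0 / 28 = 10.79 L/h
D = CL × Css × τ / F = 10.79 × 36.1 × 4 / 0.94 = 1658 mg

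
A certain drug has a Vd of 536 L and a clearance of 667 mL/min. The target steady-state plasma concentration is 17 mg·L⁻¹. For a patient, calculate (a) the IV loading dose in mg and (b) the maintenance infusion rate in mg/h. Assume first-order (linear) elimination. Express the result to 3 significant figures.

Loading dose = Vd × C = 536.0 × 17 = 9112 mg
CL = 667 mL/min = 667 × 0.06 = 40.02 L/h
Maintenance: replace elimination → rate = CL × Css = 40.02 × 17 = 680.3 mg/h

(a) 9110 mg; (b) 680 mg/h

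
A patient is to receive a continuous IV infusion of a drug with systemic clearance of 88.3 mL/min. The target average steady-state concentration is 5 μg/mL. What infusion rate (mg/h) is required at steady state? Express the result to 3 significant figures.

CL = 88.3 mL/min = 88.3 × 0.06 = 5.298 L/h
R₀ = 5.298 × 5 = 26.49 mg/h

26.5 mg/h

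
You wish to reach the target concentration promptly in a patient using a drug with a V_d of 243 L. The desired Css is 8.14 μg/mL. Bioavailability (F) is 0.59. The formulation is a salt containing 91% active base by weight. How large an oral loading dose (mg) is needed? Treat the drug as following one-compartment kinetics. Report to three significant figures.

3680 mg

LD = Vd × C / F / S = 243.0 × 8.140 / 0.59 / 0.91 = 3684 mg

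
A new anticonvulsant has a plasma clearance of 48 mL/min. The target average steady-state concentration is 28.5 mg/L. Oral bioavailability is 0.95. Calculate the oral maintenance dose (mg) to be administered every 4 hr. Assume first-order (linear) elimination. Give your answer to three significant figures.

346 mg

CL = 48 mL/min × 60/1000 = 2.880 L/h
D = CL × Css × τ / F = 2.880 × 28.5 × 4 / 0.95 = 345.6 mg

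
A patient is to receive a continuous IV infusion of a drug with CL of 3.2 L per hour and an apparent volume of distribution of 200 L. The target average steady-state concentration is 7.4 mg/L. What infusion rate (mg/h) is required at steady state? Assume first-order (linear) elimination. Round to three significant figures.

At steady state, infusion rate equals elimination rate: rate in = CL × Css.
Rate = CL × Css = 3.200 × 7.4 = 23.68 mg/h

23.7 mg/h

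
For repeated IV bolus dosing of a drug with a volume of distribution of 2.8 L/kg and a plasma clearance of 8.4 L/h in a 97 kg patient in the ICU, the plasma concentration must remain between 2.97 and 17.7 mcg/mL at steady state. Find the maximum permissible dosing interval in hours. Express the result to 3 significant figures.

Vd(total) = 97 kg × 2.8 L/kg = 271.6 L
k = CL / Vd = 8.400 / 271.6 = 0.03093 h⁻¹
Between IV bolus doses, concentration decays as C = C₀·e^(−kτ), so C_peak/C_trough = e^(kτ).
τ_max = ln(C_peak/C_trough) / k = ln(17.7/2.97) / 0.03093 = 1.785 / 0.03093 = 57.71 h

57.7 h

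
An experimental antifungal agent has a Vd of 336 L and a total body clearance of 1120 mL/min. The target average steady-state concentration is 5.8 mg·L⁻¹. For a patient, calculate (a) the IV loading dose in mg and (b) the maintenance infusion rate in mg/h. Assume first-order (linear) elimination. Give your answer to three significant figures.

(a) 1950 mg; (b) 390 mg/h

Loading dose = Vd × C = 336.0 × 5.8 = 1949 mg
Convert clearance: 1120 mL/min × 60 min/h ÷ 1000 mL/L = 67.20 L/h
Maintenance: replace elimination → rate = CL × Css = 67.20 × 5.8 = 389.8 mg/h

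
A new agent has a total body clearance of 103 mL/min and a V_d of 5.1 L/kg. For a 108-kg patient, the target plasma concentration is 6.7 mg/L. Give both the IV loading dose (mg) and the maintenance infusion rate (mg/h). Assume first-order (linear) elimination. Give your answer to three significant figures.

(a) 3690 mg; (b) 41.4 mg/h

Total Vd = 5.1 × 108 = 550.8 L
Loading: fill Vd to C_target → 550.8 L × 6.7 mg/L = 3690 mg
CL = 103 mL/min = 103 × 0.06 = 6.180 L/h
Infusion rate = 6.180 L/h × 6.7 mg/L = 41.41 mg/h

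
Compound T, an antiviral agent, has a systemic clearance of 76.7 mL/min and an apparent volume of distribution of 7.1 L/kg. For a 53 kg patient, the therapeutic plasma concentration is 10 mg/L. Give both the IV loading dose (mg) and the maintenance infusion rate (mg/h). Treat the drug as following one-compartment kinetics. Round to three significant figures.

(a) 3760 mg; (b) 46.0 mg/h

Vd(total) = 53 kg × 7.1 L/kg = 376.3 L
Loading dose = Vd × C = 376.3 × 10 = 3763 mg
Convert clearance: 76.7 mL/min × 60 min/h ÷ 1000 mL/L = 4.602 L/h
Maintenance: replace elimination → rate = CL × Css = 4.602 × 10 = 46.02 mg/h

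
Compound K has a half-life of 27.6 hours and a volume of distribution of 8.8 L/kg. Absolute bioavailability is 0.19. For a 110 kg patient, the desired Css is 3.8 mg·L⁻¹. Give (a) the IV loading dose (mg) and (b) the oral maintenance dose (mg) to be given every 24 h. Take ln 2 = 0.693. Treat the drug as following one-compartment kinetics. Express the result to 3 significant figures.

Vd(total) = 110 kg × 8.8 L/kg = 968.0 L
LD = Vd × C = 968.0 × 3.8 = 3678 mg
CL = 0.693 × Vd / t½ = 0.693 × 968.0 / 27.6 = 24.31 L/h
D = CL × Css × τ / F = 24.31 × 3.8 × 24 / 0.19 = 11670 mg

(a) 3680 mg; (b) 11700 mg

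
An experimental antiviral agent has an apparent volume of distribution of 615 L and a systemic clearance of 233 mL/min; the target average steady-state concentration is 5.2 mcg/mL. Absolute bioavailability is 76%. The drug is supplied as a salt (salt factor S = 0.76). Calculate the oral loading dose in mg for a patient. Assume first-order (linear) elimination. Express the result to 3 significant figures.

LD = Vd × C / F / S = 615.0 × 5.200 / 0.76 / 0.76 = 5537 mg

5540 mg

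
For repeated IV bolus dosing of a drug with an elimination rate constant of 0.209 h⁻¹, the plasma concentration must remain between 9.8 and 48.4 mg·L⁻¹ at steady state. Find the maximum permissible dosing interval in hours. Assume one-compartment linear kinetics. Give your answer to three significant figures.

7.64 h

Between IV bolus doses, concentration decays as C = C₀·e^(−kτ), so C_peak/C_trough = e^(kτ).
τ_max = ln(C_peak/C_trough) / k = ln(48.4/9.8) / 0.2090 = 1.597 / 0.2090 = 7.641 h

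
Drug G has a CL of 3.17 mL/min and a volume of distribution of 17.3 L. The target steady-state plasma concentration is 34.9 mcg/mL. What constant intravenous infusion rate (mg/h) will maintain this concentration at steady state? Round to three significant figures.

6.64 mg/h

CL = 3.17 mL/min × 60/1000 = 0.1902 L/h
R₀ = 0.1902 × 34.9 = 6.638 mg/h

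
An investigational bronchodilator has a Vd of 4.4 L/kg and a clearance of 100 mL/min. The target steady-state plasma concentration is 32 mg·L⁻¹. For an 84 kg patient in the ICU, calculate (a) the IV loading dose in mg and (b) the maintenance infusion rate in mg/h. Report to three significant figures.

Vd = 4.4 L/kg × 84 kg = 369.6 L
Loading: fill Vd to C_target → 369.6 L × 32 mg/L = 11830 mg
Convert clearance: 100 mL/min × 60 min/h ÷ 1000 mL/L = 6.000 L/h
Maintenance: replace elimination → rate = CL × Css = 6.000 × 32 = 192.0 mg/h

(a) 11800 mg; (b) 192 mg/h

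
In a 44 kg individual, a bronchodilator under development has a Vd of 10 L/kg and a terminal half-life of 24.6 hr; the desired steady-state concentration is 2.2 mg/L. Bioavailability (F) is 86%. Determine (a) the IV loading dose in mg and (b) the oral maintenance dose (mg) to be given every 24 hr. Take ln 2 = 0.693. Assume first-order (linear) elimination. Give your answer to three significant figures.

(a) 968 mg; (b) 761 mg

Vd(total) = 44 kg × 10 L/kg = 440.0 L
LD = Vd × C = 440.0 × 2.2 = 968.0 mg
CL = 0.693 × Vd / t½ = 0.693 × 440.0 / 24.6 = 12.40 L/h
D = CL × Css × τ / F = 12.40 × 2.2 × 24 / 0.86 = 761.3 mg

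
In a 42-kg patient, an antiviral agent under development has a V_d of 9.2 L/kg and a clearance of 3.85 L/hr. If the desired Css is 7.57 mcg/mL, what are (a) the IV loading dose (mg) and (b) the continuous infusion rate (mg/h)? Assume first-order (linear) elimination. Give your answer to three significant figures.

Vd = 9.2 L/kg × 42 kg = 386.4 L
LD = Vd · C_target = 386.4 × 7.57 = 2925 mg
Maintenance infusion rate = CL × Css = 3.850 × 7.57 = 29.14 mg/h

(a) 2930 mg; (b) 29.1 mg/h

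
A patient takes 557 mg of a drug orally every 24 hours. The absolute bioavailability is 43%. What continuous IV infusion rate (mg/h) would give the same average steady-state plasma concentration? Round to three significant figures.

9.98 mg/h

Equivalent systemic input: infusion rate = F·D/τ.
Rate = 0.43 × 557 / 24 = 9.980 mg/h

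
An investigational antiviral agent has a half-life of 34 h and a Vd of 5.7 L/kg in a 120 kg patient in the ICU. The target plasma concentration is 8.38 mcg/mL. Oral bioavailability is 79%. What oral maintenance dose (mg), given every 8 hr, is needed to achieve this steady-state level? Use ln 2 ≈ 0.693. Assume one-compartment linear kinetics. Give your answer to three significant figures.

1180 mg

Vd(total) = 120 kg × 5.7 L/kg = 684.0 L
CL = 0.693 × Vd / t½ = 0.693 × 684.0 / 34 = 13.94 L/h
D = CL × Css × τ / F = 13.94 × 8.38 × 8 / 0.79 = 1183 mg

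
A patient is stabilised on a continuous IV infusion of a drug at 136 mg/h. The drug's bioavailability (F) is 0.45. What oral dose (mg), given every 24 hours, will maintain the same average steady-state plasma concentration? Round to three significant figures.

To maintain the same Css, the systemic dosing rate must be unchanged: F·D/τ = infusion rate.
D = rate × τ / F = 136 × 24 / 0.45 = 7253 mg

7250 mg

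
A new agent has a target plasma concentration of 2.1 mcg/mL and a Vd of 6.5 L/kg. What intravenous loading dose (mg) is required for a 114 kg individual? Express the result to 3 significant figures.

Vd(total) = 114 kg × 6.5 L/kg = 741.0 L
LD = Vd × C = 741.0 × 2.100 = 1556 mg

1560 mg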